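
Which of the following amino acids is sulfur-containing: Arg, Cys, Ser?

The sulfur-bearing residues are cysteine (–SH) and methionine (–S–CH₃).
Of the listed options, only Cys belongs to this group.

Cys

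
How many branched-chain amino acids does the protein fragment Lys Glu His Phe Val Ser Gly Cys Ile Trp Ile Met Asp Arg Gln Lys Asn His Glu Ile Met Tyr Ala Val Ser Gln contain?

5

The BCAAs are Val, Leu, and Ile — aliphatic side chains with a branch point.
Matching residues: Val5, Ile9, Ile11, Ile20, Val24.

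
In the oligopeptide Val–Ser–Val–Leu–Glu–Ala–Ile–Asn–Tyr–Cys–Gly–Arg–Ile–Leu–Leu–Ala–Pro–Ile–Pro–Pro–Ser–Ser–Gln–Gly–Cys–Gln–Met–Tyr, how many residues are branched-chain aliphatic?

8

V, L, and I make up the branched-chain aliphatic group.
Matching residues: Val1, Val3, Leu4, Ile7, Ile13, Leu14, Leu15, Ile18.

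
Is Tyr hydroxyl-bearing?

The –OH-bearing residues are Ser, Thr (aliphatic alcohols), and Tyr (phenol).
Tyrosine is in this group.

Yes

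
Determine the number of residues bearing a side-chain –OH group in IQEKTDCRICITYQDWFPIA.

3

S, T, and Y are the three residues with a side-chain hydroxyl.
Matching residues: T5, T12, Y13.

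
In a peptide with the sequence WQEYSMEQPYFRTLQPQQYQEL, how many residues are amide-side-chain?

Asparagine (N) and glutamine (Q) have uncharged amide side chains.
Matching residues: Q2, Q8, Q15, Q17, Q18, Q20.

6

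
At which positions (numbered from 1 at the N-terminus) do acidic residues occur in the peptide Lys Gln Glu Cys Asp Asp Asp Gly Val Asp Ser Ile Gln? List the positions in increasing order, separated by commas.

3, 5, 6, 7, 10

The acidic residues are Asp (D) and Glu (E), whose side chains end in a carboxylate group.
Matching residues: Glu3, Asp5, Asp6, Asp7, Asp10.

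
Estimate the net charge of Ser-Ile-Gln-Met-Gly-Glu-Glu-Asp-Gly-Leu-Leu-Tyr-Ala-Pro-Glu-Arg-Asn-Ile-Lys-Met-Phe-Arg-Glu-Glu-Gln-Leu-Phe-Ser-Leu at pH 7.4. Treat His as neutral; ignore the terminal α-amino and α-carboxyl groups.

At pH ~7.4 the Lys and Arg side chains are protonated (+1), the Asp and Glu side chains are deprotonated (−1), and with His taken as neutral all other side chains carry no charge.
Positive (K, R): Arg16, Lys19, Arg22 → +3.
Negative (D, E): Glu6, Glu7, Asp8, Glu15, Glu23, Glu24 → −6.
Net charge = (+3) + (−6) = −3.

-3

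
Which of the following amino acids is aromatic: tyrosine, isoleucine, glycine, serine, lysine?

tyrosine

Phenylalanine (F), tryptophan (W), and tyrosine (Y) have aromatic ring side chains.
Of the listed options, only tyrosine belongs to this group.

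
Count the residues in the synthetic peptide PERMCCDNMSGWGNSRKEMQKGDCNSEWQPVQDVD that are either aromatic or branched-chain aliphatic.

Aromatic: F, W, Y. Branched-chain aliphatic: I, L, V.
Aromatic residues here: W12, W28 (2).
Branched-chain aliphatic residues here: V31, V34 (2).
The two groups share no amino acid, so total = 2 + 2 = 4.

4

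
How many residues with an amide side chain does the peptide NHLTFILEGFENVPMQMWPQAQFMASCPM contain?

5

The amide-side-chain residues are Asn (N) and Gln (Q).
Matching residues: N1, N12, Q16, Q20, Q22.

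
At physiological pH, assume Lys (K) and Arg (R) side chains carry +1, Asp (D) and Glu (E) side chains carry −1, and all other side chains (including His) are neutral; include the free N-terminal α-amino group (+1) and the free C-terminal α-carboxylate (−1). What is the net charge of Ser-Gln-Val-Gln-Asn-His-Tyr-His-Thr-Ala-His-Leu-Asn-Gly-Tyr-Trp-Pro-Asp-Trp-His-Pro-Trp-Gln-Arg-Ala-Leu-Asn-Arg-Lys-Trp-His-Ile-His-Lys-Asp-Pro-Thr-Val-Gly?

Positive (K, R): Arg24, Arg28, Lys29, Lys34 → +4.
Negative (D, E): Asp18, Asp35 → −2.
The N-terminus (+1) and C-terminus (−1) cancel.
Net charge = (+4) + (−2) = +2.

+2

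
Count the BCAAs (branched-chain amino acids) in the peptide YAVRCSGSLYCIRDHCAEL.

4

Valine (V), leucine (L), and isoleucine (I) are the branched-chain amino acids.
Matching residues: V3, L9, I12, L19.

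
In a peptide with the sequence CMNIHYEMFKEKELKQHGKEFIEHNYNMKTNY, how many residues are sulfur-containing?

4

Cysteine (C, thiol) and methionine (M, thioether) are the two sulfur-containing amino acids.
Matching residues: C1, M2, M8, M28.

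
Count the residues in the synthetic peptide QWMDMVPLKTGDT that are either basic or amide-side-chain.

2

Basic: H, K, R. Amide-side-chain: N, Q.
Basic residues here: K9 (1).
Amide-side-chain residues here: Q1 (1).
The two groups share no amino acid, so total = 1 + 1 = 2.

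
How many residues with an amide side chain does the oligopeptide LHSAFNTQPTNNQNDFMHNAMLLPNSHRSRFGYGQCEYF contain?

Asparagine (N) and glutamine (Q) have uncharged amide side chains.
Matching residues: N6, Q8, N11, N12, Q13, N14, N19, N25, Q35.

9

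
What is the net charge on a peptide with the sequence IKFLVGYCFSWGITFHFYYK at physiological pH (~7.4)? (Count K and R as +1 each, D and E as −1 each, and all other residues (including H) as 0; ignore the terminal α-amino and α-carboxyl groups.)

+2

Positive (K, R): K2, K20 → +2.
Negative (D, E): none → −0.
Net charge = (+2) + (−0) = +2.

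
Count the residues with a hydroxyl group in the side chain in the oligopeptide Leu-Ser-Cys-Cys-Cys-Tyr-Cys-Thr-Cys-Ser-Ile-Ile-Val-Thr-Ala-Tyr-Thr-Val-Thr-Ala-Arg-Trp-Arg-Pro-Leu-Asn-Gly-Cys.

8

The –OH-bearing residues are Ser, Thr (aliphatic alcohols), and Tyr (phenol).
Matching residues: Ser2, Tyr6, Thr8, Ser10, Thr14, Tyr16, Thr17, Thr19.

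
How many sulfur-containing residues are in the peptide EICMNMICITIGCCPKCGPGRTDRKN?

The sulfur-bearing residues are cysteine (–SH) and methionine (–S–CH₃).
Matching residues: C3, M4, M6, C8, C13, C14, C17.

7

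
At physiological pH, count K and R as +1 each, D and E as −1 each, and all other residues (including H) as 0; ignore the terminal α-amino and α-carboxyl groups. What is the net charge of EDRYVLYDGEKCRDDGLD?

Positive (K, R): R3, K11, R13 → +3.
Negative (D, E): E1, D2, D8, E10, D14, D15, D18 → −7.
Net charge = (+3) + (−7) = −4.

-4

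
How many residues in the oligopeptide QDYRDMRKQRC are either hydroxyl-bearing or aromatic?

1

Hydroxyl-bearing: S, T, Y. Aromatic: F, W, Y.
Hydroxyl-bearing residues here: Y3 (1).
Aromatic residues here: Y3 (1).
Y is in both groups, so the 1 Y residue must not be double-counted.
Total = 1 + 1 − 1 = 1.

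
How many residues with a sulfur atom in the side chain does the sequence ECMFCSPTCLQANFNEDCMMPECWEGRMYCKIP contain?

10

The sulfur-bearing residues are cysteine (–SH) and methionine (–S–CH₃).
Matching residues: C2, M3, C5, C9, C18, M19, M20, C23, M28, C30.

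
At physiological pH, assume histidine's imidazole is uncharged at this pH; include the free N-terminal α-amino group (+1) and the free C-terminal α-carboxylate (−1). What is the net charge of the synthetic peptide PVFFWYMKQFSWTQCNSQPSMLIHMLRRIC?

+3

Near pH 7.4, K and R contribute +1 each, D and E contribute −1 each, and every other side chain (His included, as stated) is uncharged.
Positive (K, R): K8, R27, R28 → +3.
Negative (D, E): none → −0.
The N-terminus (+1) and C-terminus (−1) cancel.
Net charge = (+3) + (−0) = +3.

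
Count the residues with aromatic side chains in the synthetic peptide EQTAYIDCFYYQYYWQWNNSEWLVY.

10

The aromatic amino acids are Phe (F, benzyl), Trp (W, indole), and Tyr (Y, phenol).
Matching residues: Y5, F9, Y10, Y11, Y13, Y14, W15, W17, W22, Y25.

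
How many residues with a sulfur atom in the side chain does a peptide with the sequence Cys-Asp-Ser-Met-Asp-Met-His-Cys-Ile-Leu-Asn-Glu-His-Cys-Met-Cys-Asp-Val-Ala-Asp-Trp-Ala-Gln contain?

7

Cysteine (C, thiol) and methionine (M, thioether) are the two sulfur-containing amino acids.
Matching residues: Cys1, Met4, Met6, Cys8, Cys14, Met15, Cys16.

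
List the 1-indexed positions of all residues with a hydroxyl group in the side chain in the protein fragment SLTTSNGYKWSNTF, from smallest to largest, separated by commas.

Serine (S), threonine (T), and tyrosine (Y) each carry a hydroxyl group on the side chain.
Matching residues: S1, T3, T4, S5, Y8, S11, T13.

1, 3, 4, 5, 8, 11, 13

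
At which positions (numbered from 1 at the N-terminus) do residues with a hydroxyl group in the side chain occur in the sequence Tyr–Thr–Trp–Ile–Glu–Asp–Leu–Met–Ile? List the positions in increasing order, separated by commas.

1, 2

S, T, and Y are the three residues with a side-chain hydroxyl.
Matching residues: Tyr1, Thr2.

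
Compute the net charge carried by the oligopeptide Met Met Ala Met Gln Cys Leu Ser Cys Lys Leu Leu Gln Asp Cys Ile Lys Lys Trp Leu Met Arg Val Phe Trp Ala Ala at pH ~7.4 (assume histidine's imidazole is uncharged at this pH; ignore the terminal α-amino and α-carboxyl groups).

Near pH 7.4, K and R contribute +1 each, D and E contribute −1 each, and every other side chain (His included, as stated) is uncharged.
Positive (K, R): Lys10, Lys17, Lys18, Arg22 → +4.
Negative (D, E): Asp14 → −1.
Net charge = (+4) + (−1) = +3.

+3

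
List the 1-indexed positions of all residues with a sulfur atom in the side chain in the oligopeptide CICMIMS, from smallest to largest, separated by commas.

1, 3, 4, 6

Only Cys (C) and Met (M) have a sulfur atom in the side chain.
Matching residues: C1, C3, M4, M6.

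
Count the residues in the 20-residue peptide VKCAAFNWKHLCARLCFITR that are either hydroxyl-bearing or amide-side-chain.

Hydroxyl-bearing: S, T, Y. Amide-side-chain: N, Q.
Hydroxyl-bearing residues here: T19 (1).
Amide-side-chain residues here: N7 (1).
The two groups share no amino acid, so total = 1 + 1 = 2.

2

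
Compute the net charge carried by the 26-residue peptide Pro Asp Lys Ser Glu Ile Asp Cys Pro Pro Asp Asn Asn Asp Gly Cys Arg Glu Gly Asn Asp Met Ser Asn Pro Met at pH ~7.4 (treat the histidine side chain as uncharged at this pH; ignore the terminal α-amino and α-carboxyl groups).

The side chains ionized at physiological pH are Lys/Arg (+1) and Asp/Glu (−1); with His treated as neutral, nothing else contributes.
Positive (K, R): Lys3, Arg17 → +2.
Negative (D, E): Asp2, Glu5, Asp7, Asp11, Asp14, Glu18, Asp21 → −7.
Net charge = (+2) + (−7) = −5.

-5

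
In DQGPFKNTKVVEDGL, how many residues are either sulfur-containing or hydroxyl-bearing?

Sulfur-containing: C, M. Hydroxyl-bearing: S, T, Y.
Sulfur-containing residues here: none (0).
Hydroxyl-bearing residues here: T8 (1).
The two groups share no amino acid, so total = 0 + 1 = 1.

1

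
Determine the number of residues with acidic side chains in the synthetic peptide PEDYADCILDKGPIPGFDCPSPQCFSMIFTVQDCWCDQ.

7

Aspartate (D) and glutamate (E) have carboxylic-acid side chains and are the acidic amino acids.
Matching residues: E2, D3, D6, D10, D18, D33, D37.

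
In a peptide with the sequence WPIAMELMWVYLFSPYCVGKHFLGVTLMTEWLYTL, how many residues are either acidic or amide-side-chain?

2

Acidic: D, E. Amide-side-chain: N, Q.
Acidic residues here: E6, E30 (2).
Amide-side-chain residues here: none (0).
The two groups share no amino acid, so total = 2 + 0 = 2.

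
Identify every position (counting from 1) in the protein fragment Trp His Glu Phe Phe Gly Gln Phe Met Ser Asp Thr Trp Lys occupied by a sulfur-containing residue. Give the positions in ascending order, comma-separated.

9

Cysteine (C, thiol) and methionine (M, thioether) are the two sulfur-containing amino acids.
Matching residues: Met9.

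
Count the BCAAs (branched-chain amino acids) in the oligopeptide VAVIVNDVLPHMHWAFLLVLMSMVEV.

12

Valine (V), leucine (L), and isoleucine (I) are the branched-chain amino acids.
Matching residues: V1, V3, I4, V5, V8, L9, L17, L18, V19, L20, V24, V26.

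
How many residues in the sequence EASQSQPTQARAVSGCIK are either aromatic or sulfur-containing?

1

Aromatic: F, W, Y. Sulfur-containing: C, M.
Aromatic residues here: none (0).
Sulfur-containing residues here: C16 (1).
The two groups share no amino acid, so total = 0 + 1 = 1.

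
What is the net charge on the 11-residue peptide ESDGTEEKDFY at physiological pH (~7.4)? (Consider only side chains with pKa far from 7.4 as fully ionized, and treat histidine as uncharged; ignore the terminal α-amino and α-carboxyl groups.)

-4

The side chains ionized at physiological pH are Lys/Arg (+1) and Asp/Glu (−1); with His treated as neutral, nothing else contributes.
Positive (K, R): K8 → +1.
Negative (D, E): E1, D3, E6, E7, D9 → −5.
Net charge = (+1) + (−5) = −4.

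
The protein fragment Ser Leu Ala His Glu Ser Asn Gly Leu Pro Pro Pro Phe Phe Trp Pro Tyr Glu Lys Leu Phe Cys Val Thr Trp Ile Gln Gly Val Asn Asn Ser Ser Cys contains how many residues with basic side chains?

Lysine (K), arginine (R), and histidine (H) have basic, nitrogen-containing side chains.
Matching residues: His4, Lys19.

2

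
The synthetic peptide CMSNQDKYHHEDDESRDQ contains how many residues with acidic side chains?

Aspartate (D) and glutamate (E) have carboxylic-acid side chains and are the acidic amino acids.
Matching residues: D6, E11, D12, D13, E14, D17.

6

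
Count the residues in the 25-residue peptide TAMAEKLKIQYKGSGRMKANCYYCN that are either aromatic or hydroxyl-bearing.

5

Aromatic: F, W, Y. Hydroxyl-bearing: S, T, Y.
Aromatic residues here: Y11, Y22, Y23 (3).
Hydroxyl-bearing residues here: T1, Y11, S14, Y22, Y23 (5).
Y is in both groups, so the 3 Y residues must not be double-counted.
Total = 3 + 5 − 3 = 5.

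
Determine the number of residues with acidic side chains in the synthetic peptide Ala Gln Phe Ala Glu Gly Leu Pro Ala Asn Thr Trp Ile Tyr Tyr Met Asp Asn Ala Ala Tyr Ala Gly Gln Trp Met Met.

2

The acidic residues are Asp (D) and Glu (E), whose side chains end in a carboxylate group.
Matching residues: Glu5, Asp17.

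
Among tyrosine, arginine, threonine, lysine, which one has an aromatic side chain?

tyrosine

F, W, and Y each carry an aromatic ring on the side chain.
Of the listed options, only tyrosine belongs to this group.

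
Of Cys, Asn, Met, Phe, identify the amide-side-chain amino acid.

Only N (asparagine) and Q (glutamine) carry a side-chain carboxamide.
Of the listed options, only Asn belongs to this group.

Asn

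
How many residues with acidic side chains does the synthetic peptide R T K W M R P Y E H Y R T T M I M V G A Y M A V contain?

The acidic residues are Asp (D) and Glu (E), whose side chains end in a carboxylate group.
Matching residues: E9.

1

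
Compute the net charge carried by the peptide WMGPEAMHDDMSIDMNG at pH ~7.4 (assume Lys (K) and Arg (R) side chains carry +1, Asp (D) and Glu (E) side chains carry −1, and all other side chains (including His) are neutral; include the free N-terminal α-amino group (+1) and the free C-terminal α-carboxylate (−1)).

-4

Positive (K, R): none → +0.
Negative (D, E): E5, D9, D10, D14 → −4.
The N-terminus (+1) and C-terminus (−1) cancel.
Net charge = (+0) + (−4) = −4.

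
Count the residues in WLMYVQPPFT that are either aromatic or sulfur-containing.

Aromatic: F, W, Y. Sulfur-containing: C, M.
Aromatic residues here: W1, Y4, F9 (3).
Sulfur-containing residues here: M3 (1).
The two groups share no amino acid, so total = 3 + 1 = 4.

4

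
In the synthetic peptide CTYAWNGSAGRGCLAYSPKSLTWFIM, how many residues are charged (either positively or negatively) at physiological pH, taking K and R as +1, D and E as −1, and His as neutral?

Charged side chains at pH ~7.4: K, R (positive); D, E (negative).
Matching residues: R11, K19.

2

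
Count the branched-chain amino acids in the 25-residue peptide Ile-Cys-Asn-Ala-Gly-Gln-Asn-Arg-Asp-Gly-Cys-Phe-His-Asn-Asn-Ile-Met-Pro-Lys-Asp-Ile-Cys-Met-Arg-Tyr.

3

Valine (V), leucine (L), and isoleucine (I) are the branched-chain amino acids.
Matching residues: Ile1, Ile16, Ile21.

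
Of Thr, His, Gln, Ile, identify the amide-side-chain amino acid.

Gln

Only N (asparagine) and Q (glutamine) carry a side-chain carboxamide.
Of the listed options, only Gln belongs to this group.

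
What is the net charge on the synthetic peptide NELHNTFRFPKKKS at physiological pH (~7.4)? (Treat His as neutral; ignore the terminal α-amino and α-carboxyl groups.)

+3

At pH ~7.4 the Lys and Arg side chains are protonated (+1), the Asp and Glu side chains are deprotonated (−1), and with His taken as neutral all other side chains carry no charge.
Positive (K, R): R8, K11, K12, K13 → +4.
Negative (D, E): E2 → −1.
Net charge = (+4) + (−1) = +3.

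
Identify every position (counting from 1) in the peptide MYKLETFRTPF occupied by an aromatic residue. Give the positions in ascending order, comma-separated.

Phenylalanine (F), tryptophan (W), and tyrosine (Y) have aromatic ring side chains.
Matching residues: Y2, F7, F11.

2, 7, 11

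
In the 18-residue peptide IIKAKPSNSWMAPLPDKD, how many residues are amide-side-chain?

1

Asparagine (N) and glutamine (Q) have uncharged amide side chains.
Matching residues: N8.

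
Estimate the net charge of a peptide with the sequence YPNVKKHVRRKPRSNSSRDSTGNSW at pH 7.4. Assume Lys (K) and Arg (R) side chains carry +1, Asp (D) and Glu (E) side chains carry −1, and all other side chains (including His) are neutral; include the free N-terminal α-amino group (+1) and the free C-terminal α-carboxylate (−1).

+6

Positive (K, R): K5, K6, R9, R10, K11, R13, R18 → +7.
Negative (D, E): D19 → −1.
The N-terminus (+1) and C-terminus (−1) cancel.
Net charge = (+7) + (−1) = +6.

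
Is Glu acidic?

Aspartate (D) and glutamate (E) have carboxylic-acid side chains and are the acidic amino acids.
Glutamate is in this group.

Yes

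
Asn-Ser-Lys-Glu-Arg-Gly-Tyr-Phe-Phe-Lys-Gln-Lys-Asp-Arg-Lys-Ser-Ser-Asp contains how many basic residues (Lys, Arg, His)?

Matching residues: Lys3, Arg5, Lys10, Lys12, Arg14, Lys15.

6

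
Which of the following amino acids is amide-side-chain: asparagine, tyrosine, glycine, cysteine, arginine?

asparagine

Asparagine (N) and glutamine (Q) have uncharged amide side chains.
Of the listed options, only asparagine belongs to this group.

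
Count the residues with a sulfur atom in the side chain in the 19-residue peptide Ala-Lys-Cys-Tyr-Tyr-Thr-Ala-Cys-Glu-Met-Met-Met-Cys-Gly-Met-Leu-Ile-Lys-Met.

Cysteine (C, thiol) and methionine (M, thioether) are the two sulfur-containing amino acids.
Matching residues: Cys3, Cys8, Met10, Met11, Met12, Cys13, Met15, Met19.

8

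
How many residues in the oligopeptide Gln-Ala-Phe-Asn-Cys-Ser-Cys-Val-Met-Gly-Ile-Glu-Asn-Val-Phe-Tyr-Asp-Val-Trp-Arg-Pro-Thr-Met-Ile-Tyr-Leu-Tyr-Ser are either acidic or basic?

3

Acidic: D, E. Basic: H, K, R.
Acidic residues here: Glu12, Asp17 (2).
Basic residues here: Arg20 (1).
The two groups share no amino acid, so total = 2 + 1 = 3.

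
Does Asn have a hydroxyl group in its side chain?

S, T, and Y are the three residues with a side-chain hydroxyl.
Asparagine is not in this group.

No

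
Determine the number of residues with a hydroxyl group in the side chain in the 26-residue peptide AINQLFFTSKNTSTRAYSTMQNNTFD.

9

S, T, and Y are the three residues with a side-chain hydroxyl.
Matching residues: T8, S9, T12, S13, T14, Y17, S18, T19, T24.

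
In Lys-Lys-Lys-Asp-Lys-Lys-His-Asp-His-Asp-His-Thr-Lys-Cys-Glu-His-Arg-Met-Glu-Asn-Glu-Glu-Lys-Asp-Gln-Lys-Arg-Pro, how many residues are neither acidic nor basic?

Acidic: D, E. Basic: K, R, H. All other residues are neither.
Matching residues: Thr12, Cys14, Met18, Asn20, Gln25, Pro28.

6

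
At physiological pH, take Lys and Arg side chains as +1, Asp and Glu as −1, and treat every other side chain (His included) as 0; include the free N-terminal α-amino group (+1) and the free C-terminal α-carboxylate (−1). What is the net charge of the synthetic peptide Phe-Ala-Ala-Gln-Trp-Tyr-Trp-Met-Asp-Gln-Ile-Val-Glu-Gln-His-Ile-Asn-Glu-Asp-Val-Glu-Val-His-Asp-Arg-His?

-5

Positive (K, R): Arg25 → +1.
Negative (D, E): Asp9, Glu13, Glu18, Asp19, Glu21, Asp24 → −6.
The N-terminus (+1) and C-terminus (−1) cancel.
Net charge = (+1) + (−6) = −5.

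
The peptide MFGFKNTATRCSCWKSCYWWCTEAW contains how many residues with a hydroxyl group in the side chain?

6

S, T, and Y are the three residues with a side-chain hydroxyl.
Matching residues: T7, T9, S12, S16, Y18, T22.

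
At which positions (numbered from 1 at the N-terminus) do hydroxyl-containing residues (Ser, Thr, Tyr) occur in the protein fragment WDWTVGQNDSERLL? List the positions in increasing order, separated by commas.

4, 10

Matching residues: T4, S10.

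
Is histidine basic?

Yes

The basic amino acids are Lys (K), Arg (R), and His (H).
Histidine is in this group.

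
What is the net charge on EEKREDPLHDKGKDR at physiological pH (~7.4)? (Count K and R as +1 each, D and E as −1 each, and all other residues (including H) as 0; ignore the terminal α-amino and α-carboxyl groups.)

-1

Positive (K, R): K3, R4, K11, K13, R15 → +5.
Negative (D, E): E1, E2, E5, D6, D10, D14 → −6.
Net charge = (+5) + (−6) = −1.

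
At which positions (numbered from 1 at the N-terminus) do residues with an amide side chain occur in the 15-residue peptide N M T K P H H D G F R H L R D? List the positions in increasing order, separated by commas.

1

The amide-side-chain residues are Asn (N) and Gln (Q).
Matching residues: N1.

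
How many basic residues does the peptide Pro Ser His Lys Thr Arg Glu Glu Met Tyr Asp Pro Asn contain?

Lysine (K), arginine (R), and histidine (H) have basic, nitrogen-containing side chains.
Matching residues: His3, Lys4, Arg6.

3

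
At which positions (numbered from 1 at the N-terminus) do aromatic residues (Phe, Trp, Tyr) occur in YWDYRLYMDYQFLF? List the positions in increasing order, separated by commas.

Matching residues: Y1, W2, Y4, Y7, Y10, F12, F14.

1, 2, 4, 7, 10, 12, 14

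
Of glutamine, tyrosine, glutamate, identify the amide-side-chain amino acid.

The amide-side-chain residues are Asn (N) and Gln (Q).
Of the listed options, only glutamine belongs to this group.

glutamine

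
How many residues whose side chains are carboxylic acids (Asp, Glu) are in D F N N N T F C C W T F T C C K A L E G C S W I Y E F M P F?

3

Matching residues: D1, E19, E26.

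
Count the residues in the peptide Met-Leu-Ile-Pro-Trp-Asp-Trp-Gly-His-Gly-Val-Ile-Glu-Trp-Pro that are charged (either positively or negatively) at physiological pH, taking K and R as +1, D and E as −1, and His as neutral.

2

Charged side chains at pH ~7.4: K, R (positive); D, E (negative).
Matching residues: Asp6, Glu13.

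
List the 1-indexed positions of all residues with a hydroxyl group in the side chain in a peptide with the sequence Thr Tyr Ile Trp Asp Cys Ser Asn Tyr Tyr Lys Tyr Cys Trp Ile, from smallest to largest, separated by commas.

1, 2, 7, 9, 10, 12

S, T, and Y are the three residues with a side-chain hydroxyl.
Matching residues: Thr1, Tyr2, Ser7, Tyr9, Tyr10, Tyr12.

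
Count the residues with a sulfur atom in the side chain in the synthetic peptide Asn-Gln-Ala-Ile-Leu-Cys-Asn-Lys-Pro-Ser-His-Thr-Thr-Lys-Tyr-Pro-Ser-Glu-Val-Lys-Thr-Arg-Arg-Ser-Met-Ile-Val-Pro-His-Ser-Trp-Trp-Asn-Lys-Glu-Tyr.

The sulfur-bearing residues are cysteine (–SH) and methionine (–S–CH₃).
Matching residues: Cys6, Met25.

2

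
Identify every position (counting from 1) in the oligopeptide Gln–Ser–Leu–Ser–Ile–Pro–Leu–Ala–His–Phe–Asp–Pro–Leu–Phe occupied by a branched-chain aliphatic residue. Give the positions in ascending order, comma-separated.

The BCAAs are Val, Leu, and Ile — aliphatic side chains with a branch point.
Matching residues: Leu3, Ile5, Leu7, Leu13.

3, 5, 7, 13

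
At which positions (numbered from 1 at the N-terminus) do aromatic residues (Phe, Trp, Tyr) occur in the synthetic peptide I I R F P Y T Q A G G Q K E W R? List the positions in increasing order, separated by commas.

Matching residues: F4, Y6, W15.

4, 6, 15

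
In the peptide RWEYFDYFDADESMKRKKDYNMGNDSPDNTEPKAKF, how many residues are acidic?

9

Only D (aspartate) and E (glutamate) carry a side-chain carboxylic acid.
Matching residues: E3, D6, D9, D11, E12, D19, D25, D28, E31.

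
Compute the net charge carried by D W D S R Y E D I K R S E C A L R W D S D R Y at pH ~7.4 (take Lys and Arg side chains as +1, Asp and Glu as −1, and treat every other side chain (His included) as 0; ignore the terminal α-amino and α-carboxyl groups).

-2

Positive (K, R): R5, K10, R11, R17, R22 → +5.
Negative (D, E): D1, D3, E7, D8, E13, D19, D21 → −7.
Net charge = (+5) + (−7) = −2.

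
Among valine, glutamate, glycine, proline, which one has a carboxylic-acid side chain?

glutamate

Only D (aspartate) and E (glutamate) carry a side-chain carboxylic acid.
Of the listed options, only glutamate belongs to this group.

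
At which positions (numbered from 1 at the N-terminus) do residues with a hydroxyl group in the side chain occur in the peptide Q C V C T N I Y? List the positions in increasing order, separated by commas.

Serine (S), threonine (T), and tyrosine (Y) each carry a hydroxyl group on the side chain.
Matching residues: T5, Y8.

5, 8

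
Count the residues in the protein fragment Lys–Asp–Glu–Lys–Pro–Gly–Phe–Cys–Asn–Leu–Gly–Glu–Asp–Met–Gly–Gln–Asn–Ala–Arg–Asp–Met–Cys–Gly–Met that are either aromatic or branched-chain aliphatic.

Aromatic: F, W, Y. Branched-chain aliphatic: I, L, V.
Aromatic residues here: Phe7 (1).
Branched-chain aliphatic residues here: Leu10 (1).
The two groups share no amino acid, so total = 1 + 1 = 2.

2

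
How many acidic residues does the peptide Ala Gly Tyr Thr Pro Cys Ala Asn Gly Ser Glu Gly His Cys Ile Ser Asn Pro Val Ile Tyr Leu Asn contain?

1

Only D (aspartate) and E (glutamate) carry a side-chain carboxylic acid.
Matching residues: Glu11.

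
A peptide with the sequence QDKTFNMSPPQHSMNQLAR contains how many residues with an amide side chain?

Only N (asparagine) and Q (glutamine) carry a side-chain carboxamide.
Matching residues: Q1, N6, Q11, N15, Q16.

5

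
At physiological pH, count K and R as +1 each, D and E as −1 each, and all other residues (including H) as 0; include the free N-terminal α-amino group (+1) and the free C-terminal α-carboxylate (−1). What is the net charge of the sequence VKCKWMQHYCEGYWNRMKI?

+3

Positive (K, R): K2, K4, R16, K18 → +4.
Negative (D, E): E11 → −1.
The N-terminus (+1) and C-terminus (−1) cancel.
Net charge = (+4) + (−1) = +3.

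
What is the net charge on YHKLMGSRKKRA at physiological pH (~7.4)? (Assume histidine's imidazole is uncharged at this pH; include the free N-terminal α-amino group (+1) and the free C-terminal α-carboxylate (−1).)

+5

The side chains ionized at physiological pH are Lys/Arg (+1) and Asp/Glu (−1); with His treated as neutral, nothing else contributes.
Positive (K, R): K3, R8, K9, K10, R11 → +5.
Negative (D, E): none → −0.
The N-terminus (+1) and C-terminus (−1) cancel.
Net charge = (+5) + (−0) = +5.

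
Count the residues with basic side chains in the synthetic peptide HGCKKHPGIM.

4

Lysine (K), arginine (R), and histidine (H) have basic, nitrogen-containing side chains.
Matching residues: H1, K4, K5, H6.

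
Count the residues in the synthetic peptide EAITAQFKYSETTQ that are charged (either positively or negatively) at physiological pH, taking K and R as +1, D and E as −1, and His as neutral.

Charged side chains at pH ~7.4: K, R (positive); D, E (negative).
Matching residues: E1, K8, E11.

3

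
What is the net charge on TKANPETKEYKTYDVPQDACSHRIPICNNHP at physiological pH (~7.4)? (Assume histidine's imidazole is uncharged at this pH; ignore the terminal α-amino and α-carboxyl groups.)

At pH ~7.4 the Lys and Arg side chains are protonated (+1), the Asp and Glu side chains are deprotonated (−1), and with His taken as neutral all other side chains carry no charge.
Positive (K, R): K2, K8, K11, R23 → +4.
Negative (D, E): E6, E9, D14, D18 → −4.
Net charge = (+4) + (−4) = 0.

0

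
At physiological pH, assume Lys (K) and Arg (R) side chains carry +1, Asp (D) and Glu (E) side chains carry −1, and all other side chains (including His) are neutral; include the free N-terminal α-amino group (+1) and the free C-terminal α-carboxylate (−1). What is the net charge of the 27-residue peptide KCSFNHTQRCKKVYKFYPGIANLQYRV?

+6

Positive (K, R): K1, R9, K11, K12, K15, R26 → +6.
Negative (D, E): none → −0.
The N-terminus (+1) and C-terminus (−1) cancel.
Net charge = (+6) + (−0) = +6.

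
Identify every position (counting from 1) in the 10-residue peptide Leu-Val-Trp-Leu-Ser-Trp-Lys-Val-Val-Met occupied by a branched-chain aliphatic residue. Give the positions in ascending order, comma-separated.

1, 2, 4, 8, 9

Matching residues: Leu1, Val2, Leu4, Val8, Val9.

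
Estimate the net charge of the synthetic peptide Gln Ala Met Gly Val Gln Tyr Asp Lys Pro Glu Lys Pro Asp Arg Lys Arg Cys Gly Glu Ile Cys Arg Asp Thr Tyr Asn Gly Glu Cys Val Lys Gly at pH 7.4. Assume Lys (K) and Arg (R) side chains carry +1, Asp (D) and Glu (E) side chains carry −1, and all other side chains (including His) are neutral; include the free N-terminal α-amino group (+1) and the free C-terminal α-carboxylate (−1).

+1

Positive (K, R): Lys9, Lys12, Arg15, Lys16, Arg17, Arg23, Lys32 → +7.
Negative (D, E): Asp8, Glu11, Asp14, Glu20, Asp24, Glu29 → −6.
The N-terminus (+1) and C-terminus (−1) cancel.
Net charge = (+7) + (−6) = +1.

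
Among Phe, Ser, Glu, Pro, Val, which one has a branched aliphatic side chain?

The BCAAs are Val, Leu, and Ile — aliphatic side chains with a branch point.
Of the listed options, only Val belongs to this group.

Val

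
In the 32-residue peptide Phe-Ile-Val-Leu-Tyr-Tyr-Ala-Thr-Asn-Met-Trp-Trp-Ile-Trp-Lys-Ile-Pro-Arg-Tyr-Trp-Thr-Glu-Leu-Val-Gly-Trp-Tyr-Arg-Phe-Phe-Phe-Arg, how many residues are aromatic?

Phenylalanine (F), tryptophan (W), and tyrosine (Y) have aromatic ring side chains.
Matching residues: Phe1, Tyr5, Tyr6, Trp11, Trp12, Trp14, Tyr19, Trp20, Trp26, Tyr27, Phe29, Phe30, Phe31.

13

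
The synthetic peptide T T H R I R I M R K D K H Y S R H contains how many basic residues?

9

The basic amino acids are Lys (K), Arg (R), and His (H).
Matching residues: H3, R4, R6, R9, K10, K12, H13, R16, H17.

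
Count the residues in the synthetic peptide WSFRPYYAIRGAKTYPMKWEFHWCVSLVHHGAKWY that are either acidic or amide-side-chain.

Acidic: D, E. Amide-side-chain: N, Q.
Acidic residues here: E20 (1).
Amide-side-chain residues here: none (0).
The two groups share no amino acid, so total = 1 + 0 = 1.

1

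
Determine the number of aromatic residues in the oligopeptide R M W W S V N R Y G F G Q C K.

4

Phenylalanine (F), tryptophan (W), and tyrosine (Y) have aromatic ring side chains.
Matching residues: W3, W4, Y9, F11.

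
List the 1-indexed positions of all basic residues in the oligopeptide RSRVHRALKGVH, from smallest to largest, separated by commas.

Lysine (K), arginine (R), and histidine (H) have basic, nitrogen-containing side chains.
Matching residues: R1, R3, H5, R6, K9, H12.

1, 3, 5, 6, 9, 12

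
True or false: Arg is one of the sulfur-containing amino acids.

False

Only Cys (C) and Met (M) have a sulfur atom in the side chain.
Arginine is not in this group.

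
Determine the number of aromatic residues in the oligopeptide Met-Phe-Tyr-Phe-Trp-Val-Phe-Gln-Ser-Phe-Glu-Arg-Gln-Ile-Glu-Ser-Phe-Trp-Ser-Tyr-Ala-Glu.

The aromatic amino acids are Phe (F, benzyl), Trp (W, indole), and Tyr (Y, phenol).
Matching residues: Phe2, Tyr3, Phe4, Trp5, Phe7, Phe10, Phe17, Trp18, Tyr20.

9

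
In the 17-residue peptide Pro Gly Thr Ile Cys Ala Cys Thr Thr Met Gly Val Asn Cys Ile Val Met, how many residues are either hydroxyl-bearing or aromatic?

Hydroxyl-bearing: S, T, Y. Aromatic: F, W, Y.
Hydroxyl-bearing residues here: Thr3, Thr8, Thr9 (3).
Aromatic residues here: none (0).
(Y belongs to both groups, but none appear in this sequence.) Total = 3 + 0 = 3.

3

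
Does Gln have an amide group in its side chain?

Yes

The amide-side-chain residues are Asn (N) and Gln (Q).
Glutamine is in this group.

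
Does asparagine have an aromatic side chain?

No

Phenylalanine (F), tryptophan (W), and tyrosine (Y) have aromatic ring side chains.
Asparagine is not in this group.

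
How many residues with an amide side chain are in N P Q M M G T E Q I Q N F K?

Asparagine (N) and glutamine (Q) have uncharged amide side chains.
Matching residues: N1, Q3, Q9, Q11, N12.

5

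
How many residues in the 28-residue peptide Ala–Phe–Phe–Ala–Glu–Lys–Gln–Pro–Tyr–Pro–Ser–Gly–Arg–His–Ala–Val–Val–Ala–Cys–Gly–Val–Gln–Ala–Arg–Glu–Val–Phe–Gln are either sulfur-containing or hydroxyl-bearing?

3

Sulfur-containing: C, M. Hydroxyl-bearing: S, T, Y.
Sulfur-containing residues here: Cys19 (1).
Hydroxyl-bearing residues here: Tyr9, Ser11 (2).
The two groups share no amino acid, so total = 1 + 2 = 3.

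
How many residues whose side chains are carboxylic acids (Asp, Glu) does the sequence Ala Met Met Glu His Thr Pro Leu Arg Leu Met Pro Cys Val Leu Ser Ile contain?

Matching residues: Glu4.

1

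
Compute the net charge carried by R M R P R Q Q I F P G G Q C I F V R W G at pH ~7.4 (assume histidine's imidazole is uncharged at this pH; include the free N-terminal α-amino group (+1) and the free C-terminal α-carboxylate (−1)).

+4

The side chains ionized at physiological pH are Lys/Arg (+1) and Asp/Glu (−1); with His treated as neutral, nothing else contributes.
Positive (K, R): R1, R3, R5, R18 → +4.
Negative (D, E): none → −0.
The N-terminus (+1) and C-terminus (−1) cancel.
Net charge = (+4) + (−0) = +4.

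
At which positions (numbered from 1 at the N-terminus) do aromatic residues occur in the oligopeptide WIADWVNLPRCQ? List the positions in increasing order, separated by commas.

1, 5

Phenylalanine (F), tryptophan (W), and tyrosine (Y) have aromatic ring side chains.
Matching residues: W1, W5.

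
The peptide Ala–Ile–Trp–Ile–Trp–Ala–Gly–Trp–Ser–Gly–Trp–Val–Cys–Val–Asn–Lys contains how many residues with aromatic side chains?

The aromatic amino acids are Phe (F, benzyl), Trp (W, indole), and Tyr (Y, phenol).
Matching residues: Trp3, Trp5, Trp8, Trp11.

4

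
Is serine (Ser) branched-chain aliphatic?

No

The BCAAs are Val, Leu, and Ile — aliphatic side chains with a branch point.
Serine is not in this group.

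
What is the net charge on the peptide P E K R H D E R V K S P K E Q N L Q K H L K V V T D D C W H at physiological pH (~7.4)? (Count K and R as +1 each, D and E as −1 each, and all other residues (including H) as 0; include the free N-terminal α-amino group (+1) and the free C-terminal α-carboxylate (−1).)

Positive (K, R): K3, R4, R8, K10, K13, K19, K22 → +7.
Negative (D, E): E2, D6, E7, E14, D26, D27 → −6.
The N-terminus (+1) and C-terminus (−1) cancel.
Net charge = (+7) + (−6) = +1.

+1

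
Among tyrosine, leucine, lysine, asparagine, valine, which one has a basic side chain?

The basic amino acids are Lys (K), Arg (R), and His (H).
Of the listed options, only lysine belongs to this group.

lysine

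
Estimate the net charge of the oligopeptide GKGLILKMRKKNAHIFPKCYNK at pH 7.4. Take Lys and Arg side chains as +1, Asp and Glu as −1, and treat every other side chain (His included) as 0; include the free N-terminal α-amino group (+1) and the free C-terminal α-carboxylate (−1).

+7

Positive (K, R): K2, K7, R9, K10, K11, K18, K22 → +7.
Negative (D, E): none → −0.
The N-terminus (+1) and C-terminus (−1) cancel.
Net charge = (+7) + (−0) = +7.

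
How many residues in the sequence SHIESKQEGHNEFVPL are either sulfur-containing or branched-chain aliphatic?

3

Sulfur-containing: C, M. Branched-chain aliphatic: I, L, V.
Sulfur-containing residues here: none (0).
Branched-chain aliphatic residues here: I3, V14, L16 (3).
The two groups share no amino acid, so total = 0 + 3 = 3.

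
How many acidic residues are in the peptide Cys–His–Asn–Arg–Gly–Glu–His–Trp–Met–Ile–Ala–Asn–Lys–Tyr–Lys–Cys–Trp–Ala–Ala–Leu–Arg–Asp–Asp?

3

Only D (aspartate) and E (glutamate) carry a side-chain carboxylic acid.
Matching residues: Glu6, Asp22, Asp23.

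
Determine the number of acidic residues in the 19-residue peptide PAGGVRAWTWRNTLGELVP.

The acidic residues are Asp (D) and Glu (E), whose side chains end in a carboxylate group.
Matching residues: E16.

1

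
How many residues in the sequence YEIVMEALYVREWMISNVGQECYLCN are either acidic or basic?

5

Acidic: D, E. Basic: H, K, R.
Acidic residues here: E2, E6, E12, E21 (4).
Basic residues here: R11 (1).
The two groups share no amino acid, so total = 4 + 1 = 5.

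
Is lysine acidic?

Aspartate (D) and glutamate (E) have carboxylic-acid side chains and are the acidic amino acids.
Lysine is not in this group.

No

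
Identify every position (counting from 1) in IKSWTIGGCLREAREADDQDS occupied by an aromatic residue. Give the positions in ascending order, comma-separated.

Matching residues: W4.

4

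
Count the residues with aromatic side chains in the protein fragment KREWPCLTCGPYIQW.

Phenylalanine (F), tryptophan (W), and tyrosine (Y) have aromatic ring side chains.
Matching residues: W4, Y12, W15.

3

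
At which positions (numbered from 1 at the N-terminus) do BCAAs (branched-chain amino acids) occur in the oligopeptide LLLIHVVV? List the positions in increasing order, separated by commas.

1, 2, 3, 4, 6, 7, 8

The BCAAs are Val, Leu, and Ile — aliphatic side chains with a branch point.
Matching residues: L1, L2, L3, I4, V6, V7, V8.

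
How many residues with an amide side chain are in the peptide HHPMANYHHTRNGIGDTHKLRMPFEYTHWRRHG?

The amide-side-chain residues are Asn (N) and Gln (Q).
Matching residues: N6, N12.

2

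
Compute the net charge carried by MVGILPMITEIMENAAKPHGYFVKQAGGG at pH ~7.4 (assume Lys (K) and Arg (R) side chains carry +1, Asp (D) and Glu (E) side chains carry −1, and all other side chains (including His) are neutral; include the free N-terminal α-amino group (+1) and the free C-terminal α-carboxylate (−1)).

Positive (K, R): K17, K24 → +2.
Negative (D, E): E10, E13 → −2.
The N-terminus (+1) and C-terminus (−1) cancel.
Net charge = (+2) + (−2) = 0.

0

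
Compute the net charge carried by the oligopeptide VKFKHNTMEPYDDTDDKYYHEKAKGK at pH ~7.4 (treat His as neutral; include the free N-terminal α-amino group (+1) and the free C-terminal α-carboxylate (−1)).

0

Near pH 7.4, K and R contribute +1 each, D and E contribute −1 each, and every other side chain (His included, as stated) is uncharged.
Positive (K, R): K2, K4, K17, K22, K24, K26 → +6.
Negative (D, E): E9, D12, D13, D15, D16, E21 → −6.
The N-terminus (+1) and C-terminus (−1) cancel.
Net charge = (+6) + (−6) = 0.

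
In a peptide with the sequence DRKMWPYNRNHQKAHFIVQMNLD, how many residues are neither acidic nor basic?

Acidic: D, E. Basic: K, R, H. All other residues are neither.
Matching residues: M4, W5, P6, Y7, N8, N10, Q12, A14, F16, I17, V18, Q19, M20, N21, L22.

15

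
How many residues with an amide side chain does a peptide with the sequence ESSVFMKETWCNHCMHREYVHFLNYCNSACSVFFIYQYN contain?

The amide-side-chain residues are Asn (N) and Gln (Q).
Matching residues: N12, N24, N27, Q37, N39.

5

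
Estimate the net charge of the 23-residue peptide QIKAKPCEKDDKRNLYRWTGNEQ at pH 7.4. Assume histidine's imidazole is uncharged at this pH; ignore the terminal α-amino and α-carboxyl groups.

At pH ~7.4 the Lys and Arg side chains are protonated (+1), the Asp and Glu side chains are deprotonated (−1), and with His taken as neutral all other side chains carry no charge.
Positive (K, R): K3, K5, K9, K12, R13, R17 → +6.
Negative (D, E): E8, D10, D11, E22 → −4.
Net charge = (+6) + (−4) = +2.

+2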